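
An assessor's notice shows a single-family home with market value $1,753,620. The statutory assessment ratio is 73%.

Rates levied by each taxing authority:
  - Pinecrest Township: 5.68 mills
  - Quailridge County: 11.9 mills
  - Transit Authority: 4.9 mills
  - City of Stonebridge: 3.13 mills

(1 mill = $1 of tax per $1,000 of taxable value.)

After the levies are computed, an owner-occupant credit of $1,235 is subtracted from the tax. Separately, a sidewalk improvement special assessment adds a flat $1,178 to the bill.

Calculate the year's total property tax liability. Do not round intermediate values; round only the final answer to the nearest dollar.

Assessed value = $1,753,620 × 0.73 = $1,280,142.6
Pinecrest Township: $1,280,142.6 × 0.00568 = $7,271.209968
Quailridge County: $1,280,142.6 × 0.0119 = $15,233.69694
Transit Authority: $1,280,142.6 × 0.0049 = $6,272.69874
City of Stonebridge: $1,280,142.6 × 0.00313 = $4,006.846338
Levies subtotal = $32,784.451986
After credit = $32,784.451986 − $1,235 = $31,549.451986
Total = $31,549.451986 + $1,178 = $32,727.451986

$32,727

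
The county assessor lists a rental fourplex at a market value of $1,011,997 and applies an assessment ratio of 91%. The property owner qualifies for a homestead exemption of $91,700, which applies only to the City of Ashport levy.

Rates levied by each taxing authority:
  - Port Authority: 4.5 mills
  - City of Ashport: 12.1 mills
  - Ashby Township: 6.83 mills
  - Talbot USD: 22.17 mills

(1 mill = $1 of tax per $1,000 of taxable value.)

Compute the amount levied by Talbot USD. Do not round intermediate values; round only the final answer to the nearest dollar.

Assessed value = $1,011,997 × 0.91 = $920,917.27
Talbot USD taxable value = $920,917.27 (exemption does not apply)
Talbot USD levy = $920,917.27 × 0.02217 = $20,416.7358759

$20,417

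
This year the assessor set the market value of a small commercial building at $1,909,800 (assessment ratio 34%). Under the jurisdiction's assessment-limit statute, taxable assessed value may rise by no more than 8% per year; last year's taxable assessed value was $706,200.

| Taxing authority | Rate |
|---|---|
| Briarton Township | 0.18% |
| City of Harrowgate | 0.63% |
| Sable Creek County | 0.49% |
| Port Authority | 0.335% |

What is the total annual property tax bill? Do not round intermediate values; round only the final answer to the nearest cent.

Uncapped assessed value = $1,909,800 × 0.34 = $649,332
Cap limit = $706,200 × 1.08 = $762,696
Taxable assessed value = min($649,332, $762,696) = $649,332 (cap does not bind)
Briarton Township: $649,332 × 0.0018 = $1,168.7976
City of Harrowgate: $649,332 × 0.0063 = $4,090.7916
Sable Creek County: $649,332 × 0.0049 = $3,181.7268
Port Authority: $649,332 × 0.00335 = $2,175.2622
Total = $10,616.5782

$10,616.58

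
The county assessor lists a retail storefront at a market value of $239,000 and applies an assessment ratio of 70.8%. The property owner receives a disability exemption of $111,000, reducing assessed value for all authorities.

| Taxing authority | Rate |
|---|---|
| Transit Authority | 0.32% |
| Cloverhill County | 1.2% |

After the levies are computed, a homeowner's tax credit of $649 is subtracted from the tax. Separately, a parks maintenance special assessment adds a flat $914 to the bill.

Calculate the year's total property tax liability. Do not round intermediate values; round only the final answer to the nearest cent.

$1,149.82

Assessed value = $239,000 × 0.708 = $169,212
Taxable value = $169,212 − $111,000 = $58,212
Transit Authority: $58,212 × 0.0032 = $186.2784
Cloverhill County: $58,212 × 0.012 = $698.544
Levies subtotal = $884.8224
After credit = $884.8224 − $649 = $235.8224
Total = $235.8224 + $914 = $1,149.8224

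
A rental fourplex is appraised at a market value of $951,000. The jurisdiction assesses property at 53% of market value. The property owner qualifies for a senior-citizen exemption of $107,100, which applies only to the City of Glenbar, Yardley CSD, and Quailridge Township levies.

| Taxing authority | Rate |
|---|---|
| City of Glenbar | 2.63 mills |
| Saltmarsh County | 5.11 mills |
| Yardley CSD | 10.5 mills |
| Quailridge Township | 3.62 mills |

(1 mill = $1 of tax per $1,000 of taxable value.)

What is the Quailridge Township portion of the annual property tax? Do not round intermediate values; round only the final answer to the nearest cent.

Assessed value = $951,000 × 0.53 = $504,030
Quailridge Township taxable value = $504,030 − $107,100 = $396,930
Quailridge Township levy = $396,930 × 0.00362 = $1,436.8866

$1,436.89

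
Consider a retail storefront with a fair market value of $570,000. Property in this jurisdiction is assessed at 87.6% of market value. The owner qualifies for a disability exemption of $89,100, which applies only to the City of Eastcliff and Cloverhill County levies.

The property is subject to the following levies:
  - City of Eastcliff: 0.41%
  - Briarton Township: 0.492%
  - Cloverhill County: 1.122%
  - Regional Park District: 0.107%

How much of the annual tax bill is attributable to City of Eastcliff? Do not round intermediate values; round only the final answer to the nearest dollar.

Assessed value = $570,000 × 0.876 = $499,320
City of Eastcliff taxable value = $499,320 − $89,100 = $410,220
City of Eastcliff levy = $410,220 × 0.0041 = $1,681.902

$1,682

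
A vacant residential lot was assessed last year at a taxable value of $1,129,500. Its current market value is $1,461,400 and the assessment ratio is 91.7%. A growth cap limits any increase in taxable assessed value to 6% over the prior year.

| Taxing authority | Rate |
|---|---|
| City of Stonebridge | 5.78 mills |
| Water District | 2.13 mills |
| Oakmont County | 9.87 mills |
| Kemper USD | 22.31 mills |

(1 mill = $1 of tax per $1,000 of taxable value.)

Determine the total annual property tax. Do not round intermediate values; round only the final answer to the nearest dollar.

$47,999

Uncapped assessed value = $1,461,400 × 0.917 = $1,340,103.8
Cap limit = $1,129,500 × 1.06 = $1,197,270
Taxable assessed value = min($1,340,103.8, $1,197,270) = $1,197,270 (cap binds)
City of Stonebridge: $1,197,270 × 0.00578 = $6,920.2206
Water District: $1,197,270 × 0.00213 = $2,550.1851
Oakmont County: $1,197,270 × 0.00987 = $11,817.0549
Kemper USD: $1,197,270 × 0.02231 = $26,711.0937
Total = $47,998.5543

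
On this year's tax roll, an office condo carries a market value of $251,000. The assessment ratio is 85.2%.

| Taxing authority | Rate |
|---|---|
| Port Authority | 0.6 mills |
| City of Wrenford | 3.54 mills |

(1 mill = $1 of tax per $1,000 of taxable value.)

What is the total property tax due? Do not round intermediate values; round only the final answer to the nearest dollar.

$885

Assessed value = $251,000 × 0.852 = $213,852
Port Authority: $213,852 × 0.0006 = $128.3112
City of Wrenford: $213,852 × 0.00354 = $757.03608
Total = $128.3112 + $757.03608 = $885.34728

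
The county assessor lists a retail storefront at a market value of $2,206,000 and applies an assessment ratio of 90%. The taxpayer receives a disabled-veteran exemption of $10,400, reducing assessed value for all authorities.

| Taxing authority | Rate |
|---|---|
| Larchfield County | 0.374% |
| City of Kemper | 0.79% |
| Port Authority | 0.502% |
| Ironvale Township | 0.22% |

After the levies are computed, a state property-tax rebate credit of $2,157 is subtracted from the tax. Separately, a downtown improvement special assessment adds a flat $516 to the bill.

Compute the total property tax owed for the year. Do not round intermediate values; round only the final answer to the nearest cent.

$35,607.50

Assessed value = $2,206,000 × 0.9 = $1,985,400
Taxable value = $1,985,400 − $10,400 = $1,975,000
Larchfield County: $1,975,000 × 0.00374 = $7,386.5
City of Kemper: $1,975,000 × 0.0079 = $15,602.5
Port Authority: $1,975,000 × 0.00502 = $9,914.5
Ironvale Township: $1,975,000 × 0.0022 = $4,345
Levies subtotal = $37,248.5
After credit = $37,248.5 − $2,157 = $35,091.5
Total = $35,091.5 + $516 = $35,607.5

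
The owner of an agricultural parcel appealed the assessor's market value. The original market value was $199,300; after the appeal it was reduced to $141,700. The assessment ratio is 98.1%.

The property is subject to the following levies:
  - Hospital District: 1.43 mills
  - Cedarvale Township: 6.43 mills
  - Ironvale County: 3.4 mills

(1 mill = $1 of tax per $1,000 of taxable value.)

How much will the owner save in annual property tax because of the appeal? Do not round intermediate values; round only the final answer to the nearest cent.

Old assessed value = $199,300 × 0.981 = $195,513.3
New assessed value = $141,700 × 0.981 = $139,007.7
Combined rate = 0.00143 + 0.00643 + 0.0034 = 0.01126
Old tax = $195,513.3 × 0.01126 = $2,201.479758
New tax = $139,007.7 × 0.01126 = $1,565.226702
Reduction = $2,201.479758 − $1,565.226702 = $636.253056

$636.25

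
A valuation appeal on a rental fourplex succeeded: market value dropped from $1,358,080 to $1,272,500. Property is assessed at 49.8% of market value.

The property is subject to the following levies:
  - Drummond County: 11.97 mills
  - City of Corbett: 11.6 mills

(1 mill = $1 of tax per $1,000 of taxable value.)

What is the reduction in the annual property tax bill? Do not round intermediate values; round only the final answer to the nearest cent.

Old assessed value = $1,358,080 × 0.498 = $676,323.84
New assessed value = $1,272,500 × 0.498 = $633,705
Combined rate = 0.01197 + 0.0116 = 0.02357
Old tax = $676,323.84 × 0.02357 = $15,940.9529088
New tax = $633,705 × 0.02357 = $14,936.42685
Reduction = $15,940.9529088 − $14,936.42685 = $1,004.5260588

$1,004.53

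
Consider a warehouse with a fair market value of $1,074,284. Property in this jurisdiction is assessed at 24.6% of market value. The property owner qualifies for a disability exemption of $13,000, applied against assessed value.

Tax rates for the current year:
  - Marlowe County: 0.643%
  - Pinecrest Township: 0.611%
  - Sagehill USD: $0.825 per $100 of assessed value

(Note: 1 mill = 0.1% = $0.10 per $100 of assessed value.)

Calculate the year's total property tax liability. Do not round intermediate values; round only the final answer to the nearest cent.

Assessed value = $1,074,284 × 0.246 = $264,273.864
Taxable value = $264,273.864 − $13,000 = $251,273.864
Marlowe County: $251,273.864 × 0.00643 = $1,615.69094552
Pinecrest Township: $251,273.864 × 0.00611 = $1,535.28330904
Sagehill USD: $251,273.864 × 0.00825 = $2,073.009378
Total = $5,223.98363256

$5,223.98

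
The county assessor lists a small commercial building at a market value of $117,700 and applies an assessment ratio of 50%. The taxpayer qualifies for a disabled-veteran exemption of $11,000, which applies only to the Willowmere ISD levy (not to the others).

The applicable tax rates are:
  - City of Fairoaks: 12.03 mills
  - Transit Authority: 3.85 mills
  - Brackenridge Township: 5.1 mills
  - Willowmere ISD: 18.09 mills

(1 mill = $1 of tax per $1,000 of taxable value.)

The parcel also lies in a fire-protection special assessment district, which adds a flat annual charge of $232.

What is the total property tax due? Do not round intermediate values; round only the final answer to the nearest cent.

$2,332.28

Assessed value = $117,700 × 0.5 = $58,850
City of Fairoaks: $58,850 × 0.01203 = $707.9655
Transit Authority: $58,850 × 0.00385 = $226.5725
Brackenridge Township: $58,850 × 0.0051 = $300.135
Willowmere ISD: ($58,850 − $11,000) × 0.01809 = $47,850 × 0.01809 = $865.6065
Levies subtotal = $2,100.2795
Total = $2,100.2795 + $232 = $2,332.2795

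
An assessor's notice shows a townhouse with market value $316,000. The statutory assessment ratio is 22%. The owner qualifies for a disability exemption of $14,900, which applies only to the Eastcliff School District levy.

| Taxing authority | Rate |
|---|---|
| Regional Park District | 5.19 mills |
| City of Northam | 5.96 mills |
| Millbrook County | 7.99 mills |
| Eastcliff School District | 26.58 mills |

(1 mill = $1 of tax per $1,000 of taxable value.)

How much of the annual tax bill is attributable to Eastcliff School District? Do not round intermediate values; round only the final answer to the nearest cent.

Assessed value = $316,000 × 0.22 = $69,520
Eastcliff School District taxable value = $69,520 − $14,900 = $54,620
Eastcliff School District levy = $54,620 × 0.02658 = $1,451.7996

$1,451.80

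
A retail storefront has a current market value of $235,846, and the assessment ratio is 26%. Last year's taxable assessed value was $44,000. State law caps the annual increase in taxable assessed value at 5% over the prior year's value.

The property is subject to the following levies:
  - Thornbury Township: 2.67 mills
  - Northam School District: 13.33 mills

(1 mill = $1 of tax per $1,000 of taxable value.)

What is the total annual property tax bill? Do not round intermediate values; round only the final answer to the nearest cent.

Uncapped assessed value = $235,846 × 0.26 = $61,319.96
Cap limit = $44,000 × 1.05 = $46,200
Taxable assessed value = min($61,319.96, $46,200) = $46,200 (cap binds)
Thornbury Township: $46,200 × 0.00267 = $123.354
Northam School District: $46,200 × 0.01333 = $615.846
Total = $739.2

$739.20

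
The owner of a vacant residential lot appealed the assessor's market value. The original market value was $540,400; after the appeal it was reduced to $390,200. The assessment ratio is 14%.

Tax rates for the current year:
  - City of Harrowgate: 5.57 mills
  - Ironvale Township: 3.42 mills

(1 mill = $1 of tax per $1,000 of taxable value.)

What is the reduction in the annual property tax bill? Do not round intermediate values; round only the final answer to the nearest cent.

$189.04

Old assessed value = $540,400 × 0.14 = $75,656
New assessed value = $390,200 × 0.14 = $54,628
Combined rate = 0.00557 + 0.00342 = 0.00899
Old tax = $75,656 × 0.00899 = $680.14744
New tax = $54,628 × 0.00899 = $491.10572
Reduction = $680.14744 − $491.10572 = $189.04172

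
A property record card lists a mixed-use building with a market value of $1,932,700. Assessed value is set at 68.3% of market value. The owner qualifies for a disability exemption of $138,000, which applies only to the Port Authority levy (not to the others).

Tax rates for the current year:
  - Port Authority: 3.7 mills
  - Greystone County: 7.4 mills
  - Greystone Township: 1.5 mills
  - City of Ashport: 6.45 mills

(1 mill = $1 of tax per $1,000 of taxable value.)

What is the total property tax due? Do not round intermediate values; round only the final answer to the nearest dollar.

$24,636

Assessed value = $1,932,700 × 0.683 = $1,320,034.1
Port Authority: ($1,320,034.1 − $138,000) × 0.0037 = $1,182,034.1 × 0.0037 = $4,373.52617
Greystone County: $1,320,034.1 × 0.0074 = $9,768.25234
Greystone Township: $1,320,034.1 × 0.0015 = $1,980.05115
City of Ashport: $1,320,034.1 × 0.00645 = $8,514.219945
Total = $24,636.049605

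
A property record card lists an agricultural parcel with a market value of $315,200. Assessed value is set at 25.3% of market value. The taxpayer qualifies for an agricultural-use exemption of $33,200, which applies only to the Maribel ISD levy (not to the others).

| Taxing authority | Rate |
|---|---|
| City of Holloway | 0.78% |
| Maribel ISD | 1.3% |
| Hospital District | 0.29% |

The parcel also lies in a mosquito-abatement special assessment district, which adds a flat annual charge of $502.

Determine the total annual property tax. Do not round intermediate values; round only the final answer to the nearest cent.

$1,960.37

Assessed value = $315,200 × 0.253 = $79,745.6
City of Holloway: $79,745.6 × 0.0078 = $622.01568
Maribel ISD: ($79,745.6 − $33,200) × 0.013 = $46,545.6 × 0.013 = $605.0928
Hospital District: $79,745.6 × 0.0029 = $231.26224
Levies subtotal = $1,458.37072
Total = $1,458.37072 + $502 = $1,960.37072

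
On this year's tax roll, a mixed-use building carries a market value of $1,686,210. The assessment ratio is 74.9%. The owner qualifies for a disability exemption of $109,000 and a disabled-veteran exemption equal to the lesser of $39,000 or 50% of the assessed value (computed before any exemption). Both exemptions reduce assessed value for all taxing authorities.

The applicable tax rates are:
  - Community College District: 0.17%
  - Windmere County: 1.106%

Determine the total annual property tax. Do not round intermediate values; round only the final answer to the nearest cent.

Assessed value = $1,686,210 × 0.749 = $1,262,971.29
Disabled-veteran exemption = min($39,000, 50% × $1,262,971.29) = min($39,000, $631,485.645) = $39,000 (dollar cap binds)
Taxable value = $1,262,971.29 − $109,000 − $39,000 = $1,114,971.29
Community College District: $1,114,971.29 × 0.0017 = $1,895.451193
Windmere County: $1,114,971.29 × 0.01106 = $12,331.5824674
Total = $14,227.0336604

$14,227.03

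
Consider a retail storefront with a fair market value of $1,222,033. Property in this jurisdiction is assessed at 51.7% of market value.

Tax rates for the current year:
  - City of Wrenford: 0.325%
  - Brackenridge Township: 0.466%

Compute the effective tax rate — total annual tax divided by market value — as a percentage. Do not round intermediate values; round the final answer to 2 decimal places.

Assessed value = $1,222,033 × 0.517 = $631,791.061
City of Wrenford: $631,791.061 × 0.00325 = $2,053.32094825
Brackenridge Township: $631,791.061 × 0.00466 = $2,944.14634426
Total tax = $4,997.46729251
Effective rate = $4,997.46729251 ÷ $1,222,033 = 0.41% of market value

0.41%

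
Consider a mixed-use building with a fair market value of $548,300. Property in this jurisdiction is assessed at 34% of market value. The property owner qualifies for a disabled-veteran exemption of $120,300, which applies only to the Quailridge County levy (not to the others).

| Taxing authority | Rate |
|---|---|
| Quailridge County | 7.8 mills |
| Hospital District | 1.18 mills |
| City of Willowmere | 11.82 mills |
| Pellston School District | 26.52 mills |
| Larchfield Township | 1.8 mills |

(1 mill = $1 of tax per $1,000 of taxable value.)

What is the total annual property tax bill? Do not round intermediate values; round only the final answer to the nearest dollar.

$8,219

Assessed value = $548,300 × 0.34 = $186,422
Quailridge County: ($186,422 − $120,300) × 0.0078 = $66,122 × 0.0078 = $515.7516
Hospital District: $186,422 × 0.00118 = $219.97796
City of Willowmere: $186,422 × 0.01182 = $2,203.50804
Pellston School District: $186,422 × 0.02652 = $4,943.91144
Larchfield Township: $186,422 × 0.0018 = $335.5596
Total = $8,218.70864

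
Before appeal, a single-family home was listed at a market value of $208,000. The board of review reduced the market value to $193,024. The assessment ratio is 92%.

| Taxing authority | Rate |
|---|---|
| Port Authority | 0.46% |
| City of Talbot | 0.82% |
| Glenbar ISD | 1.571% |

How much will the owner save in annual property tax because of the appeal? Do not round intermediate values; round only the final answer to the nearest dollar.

$393

Old assessed value = $208,000 × 0.92 = $191,360
New assessed value = $193,024 × 0.92 = $177,582.08
Combined rate = 0.0046 + 0.0082 + 0.01571 = 0.02851
Old tax = $191,360 × 0.02851 = $5,455.6736
New tax = $177,582.08 × 0.02851 = $5,062.8651008
Reduction = $5,455.6736 − $5,062.8651008 = $392.8084992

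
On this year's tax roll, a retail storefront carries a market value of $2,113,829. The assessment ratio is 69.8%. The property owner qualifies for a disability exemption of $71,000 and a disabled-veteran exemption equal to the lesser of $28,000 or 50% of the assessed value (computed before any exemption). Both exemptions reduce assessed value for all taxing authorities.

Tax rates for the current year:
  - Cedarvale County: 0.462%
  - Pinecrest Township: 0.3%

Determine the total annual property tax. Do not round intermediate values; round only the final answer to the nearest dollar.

Assessed value = $2,113,829 × 0.698 = $1,475,452.642
Disabled-veteran exemption = min($28,000, 50% × $1,475,452.642) = min($28,000, $737,726.321) = $28,000 (dollar cap binds)
Taxable value = $1,475,452.642 − $71,000 − $28,000 = $1,376,452.642
Cedarvale County: $1,376,452.642 × 0.00462 = $6,359.21120604
Pinecrest Township: $1,376,452.642 × 0.003 = $4,129.357926
Total = $10,488.56913204

$10,489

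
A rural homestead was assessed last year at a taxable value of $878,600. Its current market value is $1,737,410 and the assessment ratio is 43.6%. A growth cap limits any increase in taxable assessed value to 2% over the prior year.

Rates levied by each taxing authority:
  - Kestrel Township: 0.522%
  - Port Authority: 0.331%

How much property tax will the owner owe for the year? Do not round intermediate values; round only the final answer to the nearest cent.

$6,461.57

Uncapped assessed value = $1,737,410 × 0.436 = $757,510.76
Cap limit = $878,600 × 1.02 = $896,172
Taxable assessed value = min($757,510.76, $896,172) = $757,510.76 (cap does not bind)
Kestrel Township: $757,510.76 × 0.00522 = $3,954.2061672
Port Authority: $757,510.76 × 0.00331 = $2,507.3606156
Total = $6,461.5667828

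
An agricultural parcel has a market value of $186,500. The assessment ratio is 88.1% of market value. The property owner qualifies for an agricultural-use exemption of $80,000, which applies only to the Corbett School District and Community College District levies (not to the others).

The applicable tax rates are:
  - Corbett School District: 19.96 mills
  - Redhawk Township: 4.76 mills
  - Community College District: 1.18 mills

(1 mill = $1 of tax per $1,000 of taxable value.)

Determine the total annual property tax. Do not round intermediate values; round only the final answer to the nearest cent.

Assessed value = $186,500 × 0.881 = $164,306.5
Corbett School District: ($164,306.5 − $80,000) × 0.01996 = $84,306.5 × 0.01996 = $1,682.75774
Redhawk Township: $164,306.5 × 0.00476 = $782.09894
Community College District: ($164,306.5 − $80,000) × 0.00118 = $84,306.5 × 0.00118 = $99.48167
Total = $2,564.33835

$2,564.34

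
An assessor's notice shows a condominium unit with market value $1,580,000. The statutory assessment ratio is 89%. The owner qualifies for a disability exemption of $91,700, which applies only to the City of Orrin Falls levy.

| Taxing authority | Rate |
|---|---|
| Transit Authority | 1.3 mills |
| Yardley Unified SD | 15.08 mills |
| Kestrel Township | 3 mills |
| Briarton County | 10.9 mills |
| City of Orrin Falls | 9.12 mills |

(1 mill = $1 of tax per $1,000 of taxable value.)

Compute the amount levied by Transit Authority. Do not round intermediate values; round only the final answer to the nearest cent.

$1,828.06

Assessed value = $1,580,000 × 0.89 = $1,406,200
Transit Authority taxable value = $1,406,200 (exemption does not apply)
Transit Authority levy = $1,406,200 × 0.0013 = $1,828.06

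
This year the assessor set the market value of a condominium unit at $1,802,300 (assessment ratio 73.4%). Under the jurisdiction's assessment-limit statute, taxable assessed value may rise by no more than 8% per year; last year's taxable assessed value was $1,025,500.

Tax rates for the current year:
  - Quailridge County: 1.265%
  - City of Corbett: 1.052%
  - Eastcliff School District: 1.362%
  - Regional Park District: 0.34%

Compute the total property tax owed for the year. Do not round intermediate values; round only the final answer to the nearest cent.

Uncapped assessed value = $1,802,300 × 0.734 = $1,322,888.2
Cap limit = $1,025,500 × 1.08 = $1,107,540
Taxable assessed value = min($1,322,888.2, $1,107,540) = $1,107,540 (cap binds)
Quailridge County: $1,107,540 × 0.01265 = $14,010.381
City of Corbett: $1,107,540 × 0.01052 = $11,651.3208
Eastcliff School District: $1,107,540 × 0.01362 = $15,084.6948
Regional Park District: $1,107,540 × 0.0034 = $3,765.636
Total = $44,512.0326

$44,512.03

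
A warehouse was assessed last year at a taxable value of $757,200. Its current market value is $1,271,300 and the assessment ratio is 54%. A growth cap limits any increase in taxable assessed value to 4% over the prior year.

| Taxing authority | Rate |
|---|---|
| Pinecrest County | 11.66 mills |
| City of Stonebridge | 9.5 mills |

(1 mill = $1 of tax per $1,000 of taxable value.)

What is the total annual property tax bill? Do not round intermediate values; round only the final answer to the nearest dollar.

Uncapped assessed value = $1,271,300 × 0.54 = $686,502
Cap limit = $757,200 × 1.04 = $787,488
Taxable assessed value = min($686,502, $787,488) = $686,502 (cap does not bind)
Pinecrest County: $686,502 × 0.01166 = $8,004.61332
City of Stonebridge: $686,502 × 0.0095 = $6,521.769
Total = $14,526.38232

$14,526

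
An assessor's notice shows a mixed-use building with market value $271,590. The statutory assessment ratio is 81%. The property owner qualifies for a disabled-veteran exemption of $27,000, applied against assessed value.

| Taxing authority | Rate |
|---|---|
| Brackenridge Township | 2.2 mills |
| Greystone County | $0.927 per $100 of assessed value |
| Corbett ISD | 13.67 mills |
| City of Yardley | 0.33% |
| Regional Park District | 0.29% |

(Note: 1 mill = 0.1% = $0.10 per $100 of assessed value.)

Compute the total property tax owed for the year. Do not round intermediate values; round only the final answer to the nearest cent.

$6,048.24

Assessed value = $271,590 × 0.81 = $219,987.9
Taxable value = $219,987.9 − $27,000 = $192,987.9
Brackenridge Township: $192,987.9 × 0.0022 = $424.57338
Greystone County: $192,987.9 × 0.00927 = $1,788.997833
Corbett ISD: $192,987.9 × 0.01367 = $2,638.144593
City of Yardley: $192,987.9 × 0.0033 = $636.86007
Regional Park District: $192,987.9 × 0.0029 = $559.66491
Total = $6,048.240786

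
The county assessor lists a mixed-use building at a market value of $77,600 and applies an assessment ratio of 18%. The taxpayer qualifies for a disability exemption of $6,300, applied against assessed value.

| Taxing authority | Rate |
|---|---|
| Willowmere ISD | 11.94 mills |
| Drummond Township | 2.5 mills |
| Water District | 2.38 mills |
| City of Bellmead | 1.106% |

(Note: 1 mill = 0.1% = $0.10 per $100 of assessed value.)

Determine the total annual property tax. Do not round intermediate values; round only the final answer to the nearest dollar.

$214

Assessed value = $77,600 × 0.18 = $13,968
Taxable value = $13,968 − $6,300 = $7,668
Willowmere ISD: $7,668 × 0.01194 = $91.55592
Drummond Township: $7,668 × 0.0025 = $19.17
Water District: $7,668 × 0.00238 = $18.24984
City of Bellmead: $7,668 × 0.01106 = $84.80808
Total = $213.78384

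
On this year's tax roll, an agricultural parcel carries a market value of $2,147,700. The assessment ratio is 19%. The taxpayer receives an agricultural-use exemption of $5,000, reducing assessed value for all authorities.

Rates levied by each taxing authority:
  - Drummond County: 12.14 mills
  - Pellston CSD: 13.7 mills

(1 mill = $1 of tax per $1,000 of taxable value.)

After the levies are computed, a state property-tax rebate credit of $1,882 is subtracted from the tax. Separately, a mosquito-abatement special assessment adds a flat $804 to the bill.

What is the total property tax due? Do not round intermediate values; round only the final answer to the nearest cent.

Assessed value = $2,147,700 × 0.19 = $408,063
Taxable value = $408,063 − $5,000 = $403,063
Drummond County: $403,063 × 0.01214 = $4,893.18482
Pellston CSD: $403,063 × 0.0137 = $5,521.9631
Levies subtotal = $10,415.14792
After credit = $10,415.14792 − $1,882 = $8,533.14792
Total = $8,533.14792 + $804 = $9,337.14792

$9,337.15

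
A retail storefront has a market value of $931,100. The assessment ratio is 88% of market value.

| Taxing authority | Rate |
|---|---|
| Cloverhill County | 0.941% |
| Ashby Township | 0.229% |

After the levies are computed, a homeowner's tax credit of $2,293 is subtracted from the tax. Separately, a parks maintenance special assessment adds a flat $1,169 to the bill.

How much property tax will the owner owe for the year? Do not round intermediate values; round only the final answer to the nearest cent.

Assessed value = $931,100 × 0.88 = $819,368
Cloverhill County: $819,368 × 0.00941 = $7,710.25288
Ashby Township: $819,368 × 0.00229 = $1,876.35272
Levies subtotal = $9,586.6056
After credit = $9,586.6056 − $2,293 = $7,293.6056
Total = $7,293.6056 + $1,169 = $8,462.6056

$8,462.61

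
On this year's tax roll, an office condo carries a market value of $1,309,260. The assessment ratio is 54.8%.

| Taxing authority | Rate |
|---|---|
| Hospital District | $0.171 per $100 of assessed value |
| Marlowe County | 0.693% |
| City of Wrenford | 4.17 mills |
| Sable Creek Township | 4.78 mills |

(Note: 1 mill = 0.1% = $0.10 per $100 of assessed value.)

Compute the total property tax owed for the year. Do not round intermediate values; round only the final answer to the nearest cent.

$12,620.38

Assessed value = $1,309,260 × 0.548 = $717,474.48
Hospital District: $717,474.48 × 0.00171 = $1,226.8813608
Marlowe County: $717,474.48 × 0.00693 = $4,972.0981464
City of Wrenford: $717,474.48 × 0.00417 = $2,991.8685816
Sable Creek Township: $717,474.48 × 0.00478 = $3,429.5280144
Total = $12,620.3761032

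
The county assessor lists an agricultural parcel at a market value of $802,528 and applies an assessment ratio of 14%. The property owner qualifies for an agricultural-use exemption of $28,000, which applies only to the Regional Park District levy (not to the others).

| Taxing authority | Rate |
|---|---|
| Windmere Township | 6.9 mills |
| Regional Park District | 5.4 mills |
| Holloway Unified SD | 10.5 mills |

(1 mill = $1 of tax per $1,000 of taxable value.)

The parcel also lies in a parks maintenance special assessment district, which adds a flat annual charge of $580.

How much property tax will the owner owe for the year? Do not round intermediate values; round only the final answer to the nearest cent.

$2,990.47

Assessed value = $802,528 × 0.14 = $112,353.92
Windmere Township: $112,353.92 × 0.0069 = $775.242048
Regional Park District: ($112,353.92 − $28,000) × 0.0054 = $84,353.92 × 0.0054 = $455.511168
Holloway Unified SD: $112,353.92 × 0.0105 = $1,179.71616
Levies subtotal = $2,410.469376
Total = $2,410.469376 + $580 = $2,990.469376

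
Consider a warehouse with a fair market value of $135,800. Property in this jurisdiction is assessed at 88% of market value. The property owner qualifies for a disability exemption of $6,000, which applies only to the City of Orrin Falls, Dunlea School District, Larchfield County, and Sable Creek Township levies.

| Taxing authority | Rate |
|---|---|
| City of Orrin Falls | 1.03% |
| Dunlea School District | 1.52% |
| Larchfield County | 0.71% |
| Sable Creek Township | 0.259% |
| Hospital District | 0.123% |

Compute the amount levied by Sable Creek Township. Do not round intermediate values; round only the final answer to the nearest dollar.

Assessed value = $135,800 × 0.88 = $119,504
Sable Creek Township taxable value = $119,504 − $6,000 = $113,504
Sable Creek Township levy = $113,504 × 0.00259 = $293.97536

$294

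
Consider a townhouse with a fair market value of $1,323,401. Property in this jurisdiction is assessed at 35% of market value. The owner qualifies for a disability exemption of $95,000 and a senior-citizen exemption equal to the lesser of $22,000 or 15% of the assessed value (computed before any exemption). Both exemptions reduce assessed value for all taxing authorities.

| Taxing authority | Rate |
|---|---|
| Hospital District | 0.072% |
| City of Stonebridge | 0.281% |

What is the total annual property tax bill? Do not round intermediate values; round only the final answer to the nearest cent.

$1,222.05

Assessed value = $1,323,401 × 0.35 = $463,190.35
Senior-citizen exemption = min($22,000, 15% × $463,190.35) = min($22,000, $69,478.5525) = $22,000 (dollar cap binds)
Taxable value = $463,190.35 − $95,000 − $22,000 = $346,190.35
Hospital District: $346,190.35 × 0.00072 = $249.257052
City of Stonebridge: $346,190.35 × 0.00281 = $972.7948835
Total = $1,222.0519355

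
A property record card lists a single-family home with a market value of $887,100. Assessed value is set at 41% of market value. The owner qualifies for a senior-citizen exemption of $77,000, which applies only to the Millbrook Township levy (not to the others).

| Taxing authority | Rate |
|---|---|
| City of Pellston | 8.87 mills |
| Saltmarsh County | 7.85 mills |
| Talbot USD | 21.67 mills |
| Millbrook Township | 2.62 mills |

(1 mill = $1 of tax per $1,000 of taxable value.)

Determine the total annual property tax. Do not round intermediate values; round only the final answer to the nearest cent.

$14,714.05

Assessed value = $887,100 × 0.41 = $363,711
City of Pellston: $363,711 × 0.00887 = $3,226.11657
Saltmarsh County: $363,711 × 0.00785 = $2,855.13135
Talbot USD: $363,711 × 0.02167 = $7,881.61737
Millbrook Township: ($363,711 − $77,000) × 0.00262 = $286,711 × 0.00262 = $751.18282
Total = $14,714.04811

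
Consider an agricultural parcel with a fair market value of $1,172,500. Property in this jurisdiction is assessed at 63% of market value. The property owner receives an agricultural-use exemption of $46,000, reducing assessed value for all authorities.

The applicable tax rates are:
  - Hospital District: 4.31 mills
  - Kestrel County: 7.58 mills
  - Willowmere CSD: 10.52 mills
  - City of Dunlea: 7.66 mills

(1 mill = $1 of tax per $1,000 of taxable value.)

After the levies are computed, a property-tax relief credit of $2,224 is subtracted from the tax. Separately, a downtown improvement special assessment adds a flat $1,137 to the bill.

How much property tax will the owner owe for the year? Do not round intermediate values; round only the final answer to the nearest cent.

$19,741.74

Assessed value = $1,172,500 × 0.63 = $738,675
Taxable value = $738,675 − $46,000 = $692,675
Hospital District: $692,675 × 0.00431 = $2,985.42925
Kestrel County: $692,675 × 0.00758 = $5,250.4765
Willowmere CSD: $692,675 × 0.01052 = $7,286.941
City of Dunlea: $692,675 × 0.00766 = $5,305.8905
Levies subtotal = $20,828.73725
After credit = $20,828.73725 − $2,224 = $18,604.73725
Total = $18,604.73725 + $1,137 = $19,741.73725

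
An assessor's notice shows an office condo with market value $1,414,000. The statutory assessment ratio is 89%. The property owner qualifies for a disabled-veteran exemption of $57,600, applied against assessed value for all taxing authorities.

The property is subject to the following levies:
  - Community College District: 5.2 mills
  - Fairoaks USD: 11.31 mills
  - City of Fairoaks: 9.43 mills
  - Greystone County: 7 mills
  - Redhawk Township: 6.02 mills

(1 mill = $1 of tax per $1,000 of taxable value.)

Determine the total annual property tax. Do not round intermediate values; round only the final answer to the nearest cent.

Assessed value = $1,414,000 × 0.89 = $1,258,460
Taxable value = $1,258,460 − $57,600 = $1,200,860
Community College District: $1,200,860 × 0.0052 = $6,244.472
Fairoaks USD: $1,200,860 × 0.01131 = $13,581.7266
City of Fairoaks: $1,200,860 × 0.00943 = $11,324.1098
Greystone County: $1,200,860 × 0.007 = $8,406.02
Redhawk Township: $1,200,860 × 0.00602 = $7,229.1772
Total = $6,244.472 + $13,581.7266 + $11,324.1098 + $8,406.02 + $7,229.1772 = $46,785.5056

$46,785.51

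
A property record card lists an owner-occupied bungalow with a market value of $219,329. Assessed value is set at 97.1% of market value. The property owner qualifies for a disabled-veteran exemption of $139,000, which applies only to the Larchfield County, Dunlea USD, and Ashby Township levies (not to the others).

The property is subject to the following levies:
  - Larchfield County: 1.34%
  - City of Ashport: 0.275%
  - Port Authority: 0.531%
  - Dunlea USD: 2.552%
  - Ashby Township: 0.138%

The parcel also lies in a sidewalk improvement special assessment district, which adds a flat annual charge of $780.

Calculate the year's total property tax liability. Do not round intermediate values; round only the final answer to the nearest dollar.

Assessed value = $219,329 × 0.971 = $212,968.459
Larchfield County: ($212,968.459 − $139,000) × 0.0134 = $73,968.459 × 0.0134 = $991.1773506
City of Ashport: $212,968.459 × 0.00275 = $585.66326225
Port Authority: $212,968.459 × 0.00531 = $1,130.86251729
Dunlea USD: ($212,968.459 − $139,000) × 0.02552 = $73,968.459 × 0.02552 = $1,887.67507368
Ashby Township: ($212,968.459 − $139,000) × 0.00138 = $73,968.459 × 0.00138 = $102.07647342
Levies subtotal = $4,697.45467724
Total = $4,697.45467724 + $780 = $5,477.45467724

$5,477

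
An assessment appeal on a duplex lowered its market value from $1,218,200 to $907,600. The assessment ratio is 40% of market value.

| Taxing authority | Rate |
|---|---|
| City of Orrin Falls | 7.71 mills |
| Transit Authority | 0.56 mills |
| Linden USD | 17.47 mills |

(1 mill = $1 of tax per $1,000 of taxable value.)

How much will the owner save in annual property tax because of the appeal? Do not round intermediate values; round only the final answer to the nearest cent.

$3,197.94

Old assessed value = $1,218,200 × 0.4 = $487,280
New assessed value = $907,600 × 0.4 = $363,040
Combined rate = 0.00771 + 0.00056 + 0.01747 = 0.02574
Old tax = $487,280 × 0.02574 = $12,542.5872
New tax = $363,040 × 0.02574 = $9,344.6496
Reduction = $12,542.5872 − $9,344.6496 = $3,197.9376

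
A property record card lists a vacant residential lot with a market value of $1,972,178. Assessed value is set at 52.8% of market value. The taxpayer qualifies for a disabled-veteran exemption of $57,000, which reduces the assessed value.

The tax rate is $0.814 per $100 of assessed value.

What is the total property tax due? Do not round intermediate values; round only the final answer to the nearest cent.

$8,012.28

Assessed value = $1,972,178 × 0.528 = $1,041,309.984
Taxable value = $1,041,309.984 − $57,000 = $984,309.984
Tax = $984,309.984 × 0.00814 = $8,012.28326976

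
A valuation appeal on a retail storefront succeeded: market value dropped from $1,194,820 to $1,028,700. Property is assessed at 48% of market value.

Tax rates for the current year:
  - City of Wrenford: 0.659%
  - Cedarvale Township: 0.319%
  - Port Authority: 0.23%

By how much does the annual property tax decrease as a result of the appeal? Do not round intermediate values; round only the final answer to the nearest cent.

$963.23

Old assessed value = $1,194,820 × 0.48 = $573,513.6
New assessed value = $1,028,700 × 0.48 = $493,776
Combined rate = 0.00659 + 0.00319 + 0.0023 = 0.01208
Old tax = $573,513.6 × 0.01208 = $6,928.044288
New tax = $493,776 × 0.01208 = $5,964.81408
Reduction = $6,928.044288 − $5,964.81408 = $963.230208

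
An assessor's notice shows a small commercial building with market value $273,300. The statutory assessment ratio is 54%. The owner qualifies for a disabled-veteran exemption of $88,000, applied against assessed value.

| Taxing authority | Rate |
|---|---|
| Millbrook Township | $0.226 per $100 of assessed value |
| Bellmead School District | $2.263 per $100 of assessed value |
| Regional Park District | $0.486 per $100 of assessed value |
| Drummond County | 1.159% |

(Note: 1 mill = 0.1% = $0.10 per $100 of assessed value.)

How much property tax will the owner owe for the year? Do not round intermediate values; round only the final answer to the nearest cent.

Assessed value = $273,300 × 0.54 = $147,582
Taxable value = $147,582 − $88,000 = $59,582
Millbrook Township: $59,582 × 0.00226 = $134.65532
Bellmead School District: $59,582 × 0.02263 = $1,348.34066
Regional Park District: $59,582 × 0.00486 = $289.56852
Drummond County: $59,582 × 0.01159 = $690.55538
Total = $2,463.11988

$2,463.12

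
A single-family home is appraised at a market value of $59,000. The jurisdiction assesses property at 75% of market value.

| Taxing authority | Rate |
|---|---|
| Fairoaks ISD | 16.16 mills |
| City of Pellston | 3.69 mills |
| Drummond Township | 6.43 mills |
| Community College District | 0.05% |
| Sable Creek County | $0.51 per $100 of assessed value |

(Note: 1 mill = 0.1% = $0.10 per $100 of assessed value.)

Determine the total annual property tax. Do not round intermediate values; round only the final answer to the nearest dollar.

$1,411

Assessed value = $59,000 × 0.75 = $44,250
Fairoaks ISD: $44,250 × 0.01616 = $715.08
City of Pellston: $44,250 × 0.00369 = $163.2825
Drummond Township: $44,250 × 0.00643 = $284.5275
Community College District: $44,250 × 0.0005 = $22.125
Sable Creek County: $44,250 × 0.0051 = $225.675
Total = $1,410.69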